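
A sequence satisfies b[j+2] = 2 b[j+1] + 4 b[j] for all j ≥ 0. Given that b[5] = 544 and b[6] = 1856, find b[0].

9

Rearranging, b[j-2] = (b[j] - 2 b[j-1]) / 4.
b[4] = (1856 - 2*544) / 4 = 768/4 = 192
b[3] = (544 - 2*192) / 4 = 160/4 = 40
b[2] = (192 - 2*40) / 4 = 112/4 = 28
b[1] = (40 - 2*28) / 4 = -16/4 = -4
b[0] = (28 - 2*(-4)) / 4 = 36/4 = 9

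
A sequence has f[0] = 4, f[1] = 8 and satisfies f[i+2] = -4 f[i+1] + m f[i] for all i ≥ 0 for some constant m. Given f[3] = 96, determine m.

f[2] = -32 + 4m
f[3] = 128 - 8m
So 128 - 8m = 96, giving m = 4.

4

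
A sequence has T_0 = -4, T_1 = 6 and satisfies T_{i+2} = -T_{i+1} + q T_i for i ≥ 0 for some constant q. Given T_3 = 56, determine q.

T_2 = -6 - 4q
T_3 = 6 + 10q
So 6 + 10q = 56, giving q = 5.

5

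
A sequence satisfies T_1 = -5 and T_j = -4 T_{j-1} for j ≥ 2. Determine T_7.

T_2 = -4·(-5) = 20
T_3 = -4·20 = -80
T_4 = -4·(-80) = 320
T_5 = -4·320 = -1280
T_6 = -4·(-1280) = 5120
T_7 = -4·5120 = -20480

-20480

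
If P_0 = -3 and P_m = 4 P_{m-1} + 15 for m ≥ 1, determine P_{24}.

The fixed point is 15/(1 - 4) = -5, so P_m + 5 = 4(P_{m-1} + 5).
Hence P_m = 2·4^m - 5.
P_{24} = 2·4^{24} - 5 = 2·281474976710656 - 5 = 562949953421307.

562949953421307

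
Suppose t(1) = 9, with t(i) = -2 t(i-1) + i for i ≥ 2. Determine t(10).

t(2) = -2*9 + 2 = -16
t(3) = -2*(-16) + 3 = 35
t(4) = -2*35 + 4 = -66
t(5) = -2*(-66) + 5 = 137
t(6) = -2*137 + 6 = -268
t(7) = -2*(-268) + 7 = 543
t(8) = -2*543 + 8 = -1078
t(9) = -2*(-1078) + 9 = 2165
t(10) = -2*2165 + 10 = -4320

-4320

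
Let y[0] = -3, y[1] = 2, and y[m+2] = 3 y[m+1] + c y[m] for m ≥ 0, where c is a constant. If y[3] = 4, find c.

y[2] = 6 - 3c
y[3] = 18 - 7c
So 18 - 7c = 4, giving c = 2.

2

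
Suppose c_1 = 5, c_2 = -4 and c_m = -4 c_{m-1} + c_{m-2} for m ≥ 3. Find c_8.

c_3 = -4*(-4) + 5 = 21
c_4 = -4*21 + (-4) = -88
c_5 = -4*(-88) + 21 = 373
c_6 = -4*373 + (-88) = -1580
c_7 = -4*(-1580) + 373 = 6693
c_8 = -4*6693 + (-1580) = -28352

-28352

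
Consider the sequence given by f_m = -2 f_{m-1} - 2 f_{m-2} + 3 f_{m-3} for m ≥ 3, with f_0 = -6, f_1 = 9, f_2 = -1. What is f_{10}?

1481

f_3 = -2(-1) - 2(9) + 3(-6) = -34
f_4 = -2(-34) - 2(-1) + 3(9) = 97
f_5 = -2(97) - 2(-34) + 3(-1) = -129
f_6 = -2(-129) - 2(97) + 3(-34) = -38
f_7 = -2(-38) - 2(-129) + 3(97) = 625
f_8 = -2(625) - 2(-38) + 3(-129) = -1561
f_9 = -2(-1561) - 2(625) + 3(-38) = 1758
f_{10} = -2(1758) - 2(-1561) + 3(625) = 1481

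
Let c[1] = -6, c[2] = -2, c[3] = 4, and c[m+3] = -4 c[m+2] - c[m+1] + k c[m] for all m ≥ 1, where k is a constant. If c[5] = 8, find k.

c[4] = -14 - 6k
c[5] = 52 + 22k
So 52 + 22k = 8, giving k = -2.

-2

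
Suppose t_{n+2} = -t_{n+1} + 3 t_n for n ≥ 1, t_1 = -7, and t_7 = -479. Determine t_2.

Let t_2 = v.
t_3 = -21 - v
t_4 = 21 + 4v
t_5 = -84 - 7v
t_6 = 147 + 19v
t_7 = -399 - 40v
So -399 - 40v = -479, giving v = 2.

2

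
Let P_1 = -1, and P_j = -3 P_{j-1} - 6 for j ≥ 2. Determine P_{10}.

P_2 = -3*(-1) - 6 = -3
P_3 = -3*(-3) - 6 = 3
P_4 = -3*3 - 6 = -15
P_5 = -3*(-15) - 6 = 39
P_6 = -3*39 - 6 = -123
P_7 = -3*(-123) - 6 = 363
P_8 = -3*363 - 6 = -1095
P_9 = -3*(-1095) - 6 = 3279
P_{10} = -3*3279 - 6 = -9843

-9843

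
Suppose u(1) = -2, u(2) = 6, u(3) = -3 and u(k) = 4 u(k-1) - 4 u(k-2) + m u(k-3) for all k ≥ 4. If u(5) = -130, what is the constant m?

u(4) = -36 - 2m
u(5) = -132 - 2m
So -132 - 2m = -130, giving m = -1.

-1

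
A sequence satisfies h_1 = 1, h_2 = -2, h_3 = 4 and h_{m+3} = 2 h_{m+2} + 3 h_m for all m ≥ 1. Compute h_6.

h_4 = 2*4 + 3*1 = 11
h_5 = 2*11 + 3*(-2) = 16
h_6 = 2*16 + 3*4 = 44

44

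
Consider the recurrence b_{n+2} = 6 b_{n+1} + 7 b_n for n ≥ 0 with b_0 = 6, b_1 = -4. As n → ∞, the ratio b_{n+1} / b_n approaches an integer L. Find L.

The characteristic equation is r^2 - 6r - 7 = 0, which factors as (r - 7)(r + 1) = 0.
So the roots are 7 and -1. Since |7| > |-1| and the coefficient of 7^n is non-zero, the ratio tends to 7.

7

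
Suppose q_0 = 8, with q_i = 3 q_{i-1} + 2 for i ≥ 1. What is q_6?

q_1 = 3*8 + 2 = 26
q_2 = 3*26 + 2 = 80
q_3 = 3*80 + 2 = 242
q_4 = 3*242 + 2 = 728
q_5 = 3*728 + 2 = 2186
q_6 = 3*2186 + 2 = 6560

6560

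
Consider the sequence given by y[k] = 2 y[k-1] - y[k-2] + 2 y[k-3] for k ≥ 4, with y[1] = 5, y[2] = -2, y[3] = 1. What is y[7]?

73

y[4] = 2·1 - (-2) + 2·5 = 14
y[5] = 2·14 - 1 + 2·(-2) = 23
y[6] = 2·23 - 14 + 2·1 = 34
y[7] = 2·34 - 23 + 2·14 = 73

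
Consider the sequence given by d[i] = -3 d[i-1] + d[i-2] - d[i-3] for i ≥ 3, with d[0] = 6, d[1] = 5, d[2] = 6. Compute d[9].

-26083

d[3] = -3(6) + 5 - 6 = -19
d[4] = -3(-19) + 6 - 5 = 58
d[5] = -3(58) + (-19) - 6 = -199
d[6] = -3(-199) + 58 - (-19) = 674
d[7] = -3(674) + (-199) - 58 = -2279
d[8] = -3(-2279) + 674 - (-199) = 7710
d[9] = -3(7710) + (-2279) - 674 = -26083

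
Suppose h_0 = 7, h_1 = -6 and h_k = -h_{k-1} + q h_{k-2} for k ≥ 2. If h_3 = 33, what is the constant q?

-3

h_2 = 6 + 7q
h_3 = -6 - 13q
So -6 - 13q = 33, giving q = -3.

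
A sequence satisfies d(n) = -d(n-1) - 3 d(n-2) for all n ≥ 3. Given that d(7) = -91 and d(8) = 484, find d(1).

Rearranging, d(n-2) = (d(n) + d(n-1)) / -3.
d(6) = (484 + (-91)) / -3 = 393/-3 = -131
d(5) = (-91 + (-131)) / -3 = -222/-3 = 74
d(4) = (-131 + 74) / -3 = -57/-3 = 19
d(3) = (74 + 19) / -3 = 93/-3 = -31
d(2) = (19 + (-31)) / -3 = -12/-3 = 4
d(1) = (-31 + 4) / -3 = -27/-3 = 9

9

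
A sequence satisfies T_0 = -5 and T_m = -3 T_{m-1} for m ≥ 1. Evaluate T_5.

1215

T_1 = -3*(-5) = 15
T_2 = -3*15 = -45
T_3 = -3*(-45) = 135
T_4 = -3*135 = -405
T_5 = -3*(-405) = 1215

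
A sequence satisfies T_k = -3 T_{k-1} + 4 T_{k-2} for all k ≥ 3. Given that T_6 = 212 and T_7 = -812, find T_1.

Rearranging, T_{k-2} = (T_k + 3 T_{k-1}) / 4.
T_5 = (-812 + 3·212) / 4 = -176/4 = -44
T_4 = (212 + 3·(-44)) / 4 = 80/4 = 20
T_3 = (-44 + 3·20) / 4 = 16/4 = 4
T_2 = (20 + 3·4) / 4 = 32/4 = 8
T_1 = (4 + 3·8) / 4 = 28/4 = 7

7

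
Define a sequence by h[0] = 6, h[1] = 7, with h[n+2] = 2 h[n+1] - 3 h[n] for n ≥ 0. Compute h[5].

-5

h[2] = 2(7) - 3(6) = -4
h[3] = 2(-4) - 3(7) = -29
h[4] = 2(-29) - 3(-4) = -46
h[5] = 2(-46) - 3(-29) = -5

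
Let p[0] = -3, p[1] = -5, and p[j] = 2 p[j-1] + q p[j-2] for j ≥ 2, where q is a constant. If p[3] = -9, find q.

-1

p[2] = -10 - 3q
p[3] = -20 - 11q
So -20 - 11q = -9, giving q = -1.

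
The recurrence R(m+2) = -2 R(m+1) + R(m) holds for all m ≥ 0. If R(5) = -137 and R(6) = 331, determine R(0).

Rearranging, R(m-2) = R(m) + 2 R(m-1).
R(4) = 331 + 2(-137) = 57
R(3) = -137 + 2(57) = -23
R(2) = 57 + 2(-23) = 11
R(1) = -23 + 2(11) = -1
R(0) = 11 + 2(-1) = 9

9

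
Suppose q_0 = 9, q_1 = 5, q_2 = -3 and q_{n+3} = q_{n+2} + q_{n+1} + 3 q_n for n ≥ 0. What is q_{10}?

3549

q_3 = (-3) + 5 + 3*9 = 29
q_4 = 29 + (-3) + 3*5 = 41
q_5 = 41 + 29 + 3*(-3) = 61
q_6 = 61 + 41 + 3*29 = 189
q_7 = 189 + 61 + 3*41 = 373
q_8 = 373 + 189 + 3*61 = 745
q_9 = 745 + 373 + 3*189 = 1685
q_{10} = 1685 + 745 + 3*373 = 3549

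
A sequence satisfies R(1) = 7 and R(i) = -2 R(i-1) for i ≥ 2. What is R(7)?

448

R(2) = -2*7 = -14
R(3) = -2*(-14) = 28
R(4) = -2*28 = -56
R(5) = -2*(-56) = 112
R(6) = -2*112 = -224
R(7) = -2*(-224) = 448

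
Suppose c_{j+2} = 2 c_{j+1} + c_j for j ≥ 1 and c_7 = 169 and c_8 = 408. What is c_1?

1

Rearranging, c_{j-2} = c_j - 2 c_{j-1}.
c_6 = 408 - 2·169 = 70
c_5 = 169 - 2·70 = 29
c_4 = 70 - 2·29 = 12
c_3 = 29 - 2·12 = 5
c_2 = 12 - 2·5 = 2
c_1 = 5 - 2·2 = 1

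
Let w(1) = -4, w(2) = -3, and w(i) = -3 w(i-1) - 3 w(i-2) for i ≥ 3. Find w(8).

w(3) = -3(-3) - 3(-4) = 21
w(4) = -3(21) - 3(-3) = -54
w(5) = -3(-54) - 3(21) = 99
w(6) = -3(99) - 3(-54) = -135
w(7) = -3(-135) - 3(99) = 108
w(8) = -3(108) - 3(-135) = 81

81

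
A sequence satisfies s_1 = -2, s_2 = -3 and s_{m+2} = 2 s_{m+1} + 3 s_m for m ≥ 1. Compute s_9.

-8202

s_3 = 2*(-3) + 3*(-2) = -12
s_4 = 2*(-12) + 3*(-3) = -33
s_5 = 2*(-33) + 3*(-12) = -102
s_6 = 2*(-102) + 3*(-33) = -303
s_7 = 2*(-303) + 3*(-102) = -912
s_8 = 2*(-912) + 3*(-303) = -2733
s_9 = 2*(-2733) + 3*(-912) = -8202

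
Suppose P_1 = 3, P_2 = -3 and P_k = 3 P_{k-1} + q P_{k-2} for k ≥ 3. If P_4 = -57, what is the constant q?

P_3 = -9 + 3q
P_4 = -27 + 6q
So -27 + 6q = -57, giving q = -5.

-5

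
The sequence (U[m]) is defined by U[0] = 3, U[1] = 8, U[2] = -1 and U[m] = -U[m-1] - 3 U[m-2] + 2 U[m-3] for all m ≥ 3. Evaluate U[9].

-1177

U[3] = -(-1) - 3·8 + 2·3 = -17
U[4] = -(-17) - 3·(-1) + 2·8 = 36
U[5] = -36 - 3·(-17) + 2·(-1) = 13
U[6] = -13 - 3·36 + 2·(-17) = -155
U[7] = -(-155) - 3·13 + 2·36 = 188
U[8] = -188 - 3·(-155) + 2·13 = 303
U[9] = -303 - 3·188 + 2·(-155) = -1177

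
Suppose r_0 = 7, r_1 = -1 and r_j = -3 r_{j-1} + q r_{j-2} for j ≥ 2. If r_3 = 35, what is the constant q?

-2

r_2 = 3 + 7q
r_3 = -9 - 22q
So -9 - 22q = 35, giving q = -2.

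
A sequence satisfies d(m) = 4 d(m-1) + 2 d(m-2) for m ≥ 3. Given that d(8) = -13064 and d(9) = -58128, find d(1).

Rearranging, d(m-2) = (d(m) - 4 d(m-1)) / 2.
d(7) = (-58128 - 4*(-13064)) / 2 = -5872/2 = -2936
d(6) = (-13064 - 4*(-2936)) / 2 = -1320/2 = -660
d(5) = (-2936 - 4*(-660)) / 2 = -296/2 = -148
d(4) = (-660 - 4*(-148)) / 2 = -68/2 = -34
d(3) = (-148 - 4*(-34)) / 2 = -12/2 = -6
d(2) = (-34 - 4*(-6)) / 2 = -10/2 = -5
d(1) = (-6 - 4*(-5)) / 2 = 14/2 = 7

7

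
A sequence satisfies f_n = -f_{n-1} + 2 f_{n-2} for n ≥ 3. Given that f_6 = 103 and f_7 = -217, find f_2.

Rearranging, f_{n-2} = (f_n + f_{n-1}) / 2.
f_5 = (-217 + 103) / 2 = -114/2 = -57
f_4 = (103 + (-57)) / 2 = 46/2 = 23
f_3 = (-57 + 23) / 2 = -34/2 = -17
f_2 = (23 + (-17)) / 2 = 6/2 = 3

3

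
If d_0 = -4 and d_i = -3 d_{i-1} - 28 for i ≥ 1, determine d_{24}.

847288609436

The fixed point is -28/(1 + 3) = -7, so d_i + 7 = -3(d_{i-1} + 7).
Hence d_i = 3·(-3)^i - 7.
d_{24} = 3·(-3)^{24} - 7 = 3·282429536481 - 7 = 847288609436.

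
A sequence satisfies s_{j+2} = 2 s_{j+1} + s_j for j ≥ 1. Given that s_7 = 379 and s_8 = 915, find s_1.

1

Rearranging, s_{j-2} = s_j - 2 s_{j-1}.
s_6 = 915 - 2(379) = 157
s_5 = 379 - 2(157) = 65
s_4 = 157 - 2(65) = 27
s_3 = 65 - 2(27) = 11
s_2 = 27 - 2(11) = 5
s_1 = 11 - 2(5) = 1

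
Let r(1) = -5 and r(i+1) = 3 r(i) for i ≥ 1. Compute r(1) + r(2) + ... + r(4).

-200

r(2) = 3*(-5) = -15
r(3) = 3*(-15) = -45
r(4) = 3*(-45) = -135
Sum = (-5) + (-15) + (-45) + (-135) = -200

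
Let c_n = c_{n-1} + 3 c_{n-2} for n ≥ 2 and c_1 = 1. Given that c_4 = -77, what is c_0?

Let c_0 = z.
c_2 = 1 + 3z
c_3 = 4 + 3z
c_4 = 7 + 12z
So 7 + 12z = -77, giving z = -7.

-7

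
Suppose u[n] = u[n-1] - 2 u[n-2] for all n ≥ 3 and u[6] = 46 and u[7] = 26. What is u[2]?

Rearranging, u[n-2] = (u[n] - u[n-1]) / -2.
u[5] = (26 - 46) / -2 = -20/-2 = 10
u[4] = (46 - 10) / -2 = 36/-2 = -18
u[3] = (10 - (-18)) / -2 = 28/-2 = -14
u[2] = (-18 - (-14)) / -2 = -4/-2 = 2

2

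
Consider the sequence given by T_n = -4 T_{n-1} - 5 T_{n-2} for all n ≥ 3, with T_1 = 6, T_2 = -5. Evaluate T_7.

-1010

T_3 = -4(-5) - 5(6) = -10
T_4 = -4(-10) - 5(-5) = 65
T_5 = -4(65) - 5(-10) = -210
T_6 = -4(-210) - 5(65) = 515
T_7 = -4(515) - 5(-210) = -1010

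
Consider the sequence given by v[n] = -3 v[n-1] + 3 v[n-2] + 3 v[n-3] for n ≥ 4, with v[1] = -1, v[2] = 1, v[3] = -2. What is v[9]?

v[4] = -3(-2) + 3(1) + 3(-1) = 6
v[5] = -3(6) + 3(-2) + 3(1) = -21
v[6] = -3(-21) + 3(6) + 3(-2) = 75
v[7] = -3(75) + 3(-21) + 3(6) = -270
v[8] = -3(-270) + 3(75) + 3(-21) = 972
v[9] = -3(972) + 3(-270) + 3(75) = -3501

-3501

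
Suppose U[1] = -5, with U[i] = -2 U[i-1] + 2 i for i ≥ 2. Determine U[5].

U[2] = -2(-5) + 4 = 14
U[3] = -2(14) + 6 = -22
U[4] = -2(-22) + 8 = 52
U[5] = -2(52) + 10 = -94

-94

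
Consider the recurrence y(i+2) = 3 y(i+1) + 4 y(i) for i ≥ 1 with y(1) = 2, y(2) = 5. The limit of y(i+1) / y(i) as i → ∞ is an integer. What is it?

The characteristic equation is r^2 - 3r - 4 = 0, which factors as (r - 4)(r + 1) = 0.
So the roots are 4 and -1. Since |4| > |-1| and the coefficient of 4^i is non-zero, the ratio tends to 4.

4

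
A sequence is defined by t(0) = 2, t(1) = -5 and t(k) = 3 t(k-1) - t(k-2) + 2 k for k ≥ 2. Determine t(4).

-63

t(2) = 3·(-5) - 2 + 4 = -13
t(3) = 3·(-13) - (-5) + 6 = -28
t(4) = 3·(-28) - (-13) + 8 = -63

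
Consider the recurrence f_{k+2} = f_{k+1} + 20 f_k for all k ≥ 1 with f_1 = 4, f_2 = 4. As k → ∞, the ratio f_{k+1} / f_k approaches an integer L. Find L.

The characteristic equation is r^2 - r - 20 = 0, which factors as (r - 5)(r + 4) = 0.
So the roots are 5 and -4. Since |5| > |-4| and the coefficient of 5^k is non-zero, the ratio tends to 5.

5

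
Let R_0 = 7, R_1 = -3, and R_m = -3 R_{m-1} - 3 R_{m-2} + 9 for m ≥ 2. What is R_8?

117

R_2 = -3·(-3) - 3·7 + 9 = -3
R_3 = -3·(-3) - 3·(-3) + 9 = 27
R_4 = -3·27 - 3·(-3) + 9 = -63
R_5 = -3·(-63) - 3·27 + 9 = 117
R_6 = -3·117 - 3·(-63) + 9 = -153
R_7 = -3·(-153) - 3·117 + 9 = 117
R_8 = -3·117 - 3·(-153) + 9 = 117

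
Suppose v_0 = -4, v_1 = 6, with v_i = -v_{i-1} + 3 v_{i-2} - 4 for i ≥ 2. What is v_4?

-106

v_2 = -6 + 3*(-4) - 4 = -22
v_3 = -(-22) + 3*6 - 4 = 36
v_4 = -36 + 3*(-22) - 4 = -106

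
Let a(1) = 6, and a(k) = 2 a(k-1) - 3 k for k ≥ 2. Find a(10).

-1500

a(2) = 2·6 - 6 = 6
a(3) = 2·6 - 9 = 3
a(4) = 2·3 - 12 = -6
a(5) = 2·(-6) - 15 = -27
a(6) = 2·(-27) - 18 = -72
a(7) = 2·(-72) - 21 = -165
a(8) = 2·(-165) - 24 = -354
a(9) = 2·(-354) - 27 = -735
a(10) = 2·(-735) - 30 = -1500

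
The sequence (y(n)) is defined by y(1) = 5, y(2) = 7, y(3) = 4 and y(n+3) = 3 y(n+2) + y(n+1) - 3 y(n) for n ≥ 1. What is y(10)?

y(4) = 3(4) + 7 - 3(5) = 4
y(5) = 3(4) + 4 - 3(7) = -5
y(6) = 3(-5) + 4 - 3(4) = -23
y(7) = 3(-23) + (-5) - 3(4) = -86
y(8) = 3(-86) + (-23) - 3(-5) = -266
y(9) = 3(-266) + (-86) - 3(-23) = -815
y(10) = 3(-815) + (-266) - 3(-86) = -2453

-2453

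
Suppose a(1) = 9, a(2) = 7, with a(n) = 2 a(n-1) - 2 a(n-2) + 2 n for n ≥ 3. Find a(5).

a(3) = 2·7 - 2·9 + 6 = 2
a(4) = 2·2 - 2·7 + 8 = -2
a(5) = 2·(-2) - 2·2 + 10 = 2

2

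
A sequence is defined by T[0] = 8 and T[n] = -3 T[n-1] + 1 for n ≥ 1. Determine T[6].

5650

T[1] = -3(8) + 1 = -23
T[2] = -3(-23) + 1 = 70
T[3] = -3(70) + 1 = -209
T[4] = -3(-209) + 1 = 628
T[5] = -3(628) + 1 = -1883
T[6] = -3(-1883) + 1 = 5650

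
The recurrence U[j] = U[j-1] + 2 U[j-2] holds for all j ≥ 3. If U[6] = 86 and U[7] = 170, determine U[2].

Rearranging, U[j-2] = (U[j] - U[j-1]) / 2.
U[5] = (170 - 86) / 2 = 84/2 = 42
U[4] = (86 - 42) / 2 = 44/2 = 22
U[3] = (42 - 22) / 2 = 20/2 = 10
U[2] = (22 - 10) / 2 = 12/2 = 6

6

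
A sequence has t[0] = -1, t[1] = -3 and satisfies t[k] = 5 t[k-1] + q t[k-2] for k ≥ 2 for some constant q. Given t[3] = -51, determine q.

-3

t[2] = -15 - q
t[3] = -75 - 8q
So -75 - 8q = -51, giving q = -3.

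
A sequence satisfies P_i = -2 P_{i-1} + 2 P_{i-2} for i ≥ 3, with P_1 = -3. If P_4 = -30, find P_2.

-7

Let P_2 = w.
P_3 = -6 - 2w
P_4 = 12 + 6w
So 12 + 6w = -30, giving w = -7.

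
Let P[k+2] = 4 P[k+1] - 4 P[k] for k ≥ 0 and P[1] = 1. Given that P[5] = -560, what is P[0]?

5

Let P[0] = x.
P[2] = 4 - 4x
P[3] = 12 - 16x
P[4] = 32 - 48x
P[5] = 80 - 128x
So 80 - 128x = -560, giving x = 5.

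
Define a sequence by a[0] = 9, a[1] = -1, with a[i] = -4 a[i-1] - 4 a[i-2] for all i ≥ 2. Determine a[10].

-77824

a[2] = -4·(-1) - 4·9 = -32
a[3] = -4·(-32) - 4·(-1) = 132
a[4] = -4·132 - 4·(-32) = -400
a[5] = -4·(-400) - 4·132 = 1072
a[6] = -4·1072 - 4·(-400) = -2688
a[7] = -4·(-2688) - 4·1072 = 6464
a[8] = -4·6464 - 4·(-2688) = -15104
a[9] = -4·(-15104) - 4·6464 = 34560
a[10] = -4·34560 - 4·(-15104) = -77824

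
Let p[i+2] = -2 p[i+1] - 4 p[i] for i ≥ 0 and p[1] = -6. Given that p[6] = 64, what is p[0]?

1

Let p[0] = x.
p[2] = 12 - 4x
p[3] = 8x
p[4] = -48
p[5] = 96 - 32x
p[6] = 64x
So 64x = 64, giving x = 1.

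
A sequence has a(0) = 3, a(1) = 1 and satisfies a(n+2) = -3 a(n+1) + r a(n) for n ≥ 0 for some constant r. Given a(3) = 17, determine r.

-1

a(2) = -3 + 3r
a(3) = 9 - 8r
So 9 - 8r = 17, giving r = -1.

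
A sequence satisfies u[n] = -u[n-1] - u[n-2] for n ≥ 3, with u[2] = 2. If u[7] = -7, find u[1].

Let u[1] = z.
u[3] = -2 - z
u[4] = z
u[5] = 2
u[6] = -2 - z
u[7] = z
So z = -7, giving z = -7.

-7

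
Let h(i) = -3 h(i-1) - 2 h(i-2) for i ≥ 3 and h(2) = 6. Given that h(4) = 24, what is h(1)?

Let h(1) = x.
h(3) = -18 - 2x
h(4) = 42 + 6x
So 42 + 6x = 24, giving x = -3.

-3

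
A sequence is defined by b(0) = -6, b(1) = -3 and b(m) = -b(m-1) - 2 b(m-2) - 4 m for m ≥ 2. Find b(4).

-17

b(2) = -(-3) - 2(-6) - 8 = 7
b(3) = -7 - 2(-3) - 12 = -13
b(4) = -(-13) - 2(7) - 16 = -17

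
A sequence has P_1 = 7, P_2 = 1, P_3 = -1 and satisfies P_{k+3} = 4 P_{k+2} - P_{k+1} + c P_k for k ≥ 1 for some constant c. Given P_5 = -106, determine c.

P_4 = -5 + 7c
P_5 = -19 + 29c
So -19 + 29c = -106, giving c = -3.

-3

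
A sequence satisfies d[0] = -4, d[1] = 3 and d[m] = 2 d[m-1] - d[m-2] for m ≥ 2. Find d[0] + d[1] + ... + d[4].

50

d[2] = 2·3 - (-4) = 10
d[3] = 2·10 - 3 = 17
d[4] = 2·17 - 10 = 24
Sum = (-4) + 3 + 10 + 17 + 24 = 50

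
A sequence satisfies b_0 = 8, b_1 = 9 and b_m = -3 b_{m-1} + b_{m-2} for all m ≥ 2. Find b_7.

7821

b_2 = -3*9 + 8 = -19
b_3 = -3*(-19) + 9 = 66
b_4 = -3*66 + (-19) = -217
b_5 = -3*(-217) + 66 = 717
b_6 = -3*717 + (-217) = -2368
b_7 = -3*(-2368) + 717 = 7821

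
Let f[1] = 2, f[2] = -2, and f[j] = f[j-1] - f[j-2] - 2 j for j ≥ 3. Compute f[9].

-22

f[3] = (-2) - 2 - 6 = -10
f[4] = (-10) - (-2) - 8 = -16
f[5] = (-16) - (-10) - 10 = -16
f[6] = (-16) - (-16) - 12 = -12
f[7] = (-12) - (-16) - 14 = -10
f[8] = (-10) - (-12) - 16 = -14
f[9] = (-14) - (-10) - 18 = -22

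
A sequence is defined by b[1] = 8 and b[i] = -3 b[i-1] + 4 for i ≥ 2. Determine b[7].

b[2] = -3·8 + 4 = -20
b[3] = -3·(-20) + 4 = 64
b[4] = -3·64 + 4 = -188
b[5] = -3·(-188) + 4 = 568
b[6] = -3·568 + 4 = -1700
b[7] = -3·(-1700) + 4 = 5104

5104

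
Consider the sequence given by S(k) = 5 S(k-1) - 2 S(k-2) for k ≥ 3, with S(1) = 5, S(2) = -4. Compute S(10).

S(3) = 5*(-4) - 2*5 = -30
S(4) = 5*(-30) - 2*(-4) = -142
S(5) = 5*(-142) - 2*(-30) = -650
S(6) = 5*(-650) - 2*(-142) = -2966
S(7) = 5*(-2966) - 2*(-650) = -13530
S(8) = 5*(-13530) - 2*(-2966) = -61718
S(9) = 5*(-61718) - 2*(-13530) = -281530
S(10) = 5*(-281530) - 2*(-61718) = -1284214

-1284214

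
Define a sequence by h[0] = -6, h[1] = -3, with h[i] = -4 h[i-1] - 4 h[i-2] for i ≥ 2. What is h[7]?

-5952

h[2] = -4*(-3) - 4*(-6) = 36
h[3] = -4*36 - 4*(-3) = -132
h[4] = -4*(-132) - 4*36 = 384
h[5] = -4*384 - 4*(-132) = -1008
h[6] = -4*(-1008) - 4*384 = 2496
h[7] = -4*2496 - 4*(-1008) = -5952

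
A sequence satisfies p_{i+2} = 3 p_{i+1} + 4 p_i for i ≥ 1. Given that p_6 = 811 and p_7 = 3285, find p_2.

-5

Rearranging, p_{i-2} = (p_i - 3 p_{i-1}) / 4.
p_5 = (3285 - 3*811) / 4 = 852/4 = 213
p_4 = (811 - 3*213) / 4 = 172/4 = 43
p_3 = (213 - 3*43) / 4 = 84/4 = 21
p_2 = (43 - 3*21) / 4 = -20/4 = -5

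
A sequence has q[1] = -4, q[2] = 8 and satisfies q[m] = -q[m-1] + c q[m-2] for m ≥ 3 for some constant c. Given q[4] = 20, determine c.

1

q[3] = -8 - 4c
q[4] = 8 + 12c
So 8 + 12c = 20, giving c = 1.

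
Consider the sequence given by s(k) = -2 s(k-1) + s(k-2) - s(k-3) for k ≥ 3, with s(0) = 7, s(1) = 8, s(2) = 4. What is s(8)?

s(3) = -2*4 + 8 - 7 = -7
s(4) = -2*(-7) + 4 - 8 = 10
s(5) = -2*10 + (-7) - 4 = -31
s(6) = -2*(-31) + 10 - (-7) = 79
s(7) = -2*79 + (-31) - 10 = -199
s(8) = -2*(-199) + 79 - (-31) = 508

508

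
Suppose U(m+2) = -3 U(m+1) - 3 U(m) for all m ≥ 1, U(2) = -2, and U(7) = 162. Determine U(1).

Let U(1) = y.
U(3) = 6 - 3y
U(4) = -12 + 9y
U(5) = 18 - 18y
U(6) = -18 + 27y
U(7) = -27y
So -27y = 162, giving y = -6.

-6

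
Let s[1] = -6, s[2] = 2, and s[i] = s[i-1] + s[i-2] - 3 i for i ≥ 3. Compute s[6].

s[3] = 2 + (-6) - 9 = -13
s[4] = (-13) + 2 - 12 = -23
s[5] = (-23) + (-13) - 15 = -51
s[6] = (-51) + (-23) - 18 = -92

-92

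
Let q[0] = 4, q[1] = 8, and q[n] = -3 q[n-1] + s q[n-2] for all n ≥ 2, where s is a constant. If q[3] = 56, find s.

q[2] = -24 + 4s
q[3] = 72 - 4s
So 72 - 4s = 56, giving s = 4.

4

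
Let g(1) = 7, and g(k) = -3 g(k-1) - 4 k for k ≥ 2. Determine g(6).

g(2) = -3·7 - 8 = -29
g(3) = -3·(-29) - 12 = 75
g(4) = -3·75 - 16 = -241
g(5) = -3·(-241) - 20 = 703
g(6) = -3·703 - 24 = -2133

-2133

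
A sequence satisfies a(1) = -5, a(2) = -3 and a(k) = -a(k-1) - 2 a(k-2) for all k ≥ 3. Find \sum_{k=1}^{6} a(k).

a(3) = -(-3) - 2(-5) = 13
a(4) = -13 - 2(-3) = -7
a(5) = -(-7) - 2(13) = -19
a(6) = -(-19) - 2(-7) = 33
Sum = (-5) + (-3) + 13 + (-7) + (-19) + 33 = 12

12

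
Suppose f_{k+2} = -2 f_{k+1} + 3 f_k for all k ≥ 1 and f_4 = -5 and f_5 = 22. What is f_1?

2

Rearranging, f_{k-2} = (f_k + 2 f_{k-1}) / 3.
f_3 = (22 + 2*(-5)) / 3 = 12/3 = 4
f_2 = (-5 + 2*4) / 3 = 3/3 = 1
f_1 = (4 + 2*1) / 3 = 6/3 = 2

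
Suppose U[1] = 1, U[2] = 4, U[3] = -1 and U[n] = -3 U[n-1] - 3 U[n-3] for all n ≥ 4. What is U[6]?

U[4] = -3·(-1) - 3·1 = 0
U[5] = -3·0 - 3·4 = -12
U[6] = -3·(-12) - 3·(-1) = 39

39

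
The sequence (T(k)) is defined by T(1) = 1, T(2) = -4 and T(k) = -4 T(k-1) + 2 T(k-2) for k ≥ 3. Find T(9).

139536

T(3) = -4*(-4) + 2*1 = 18
T(4) = -4*18 + 2*(-4) = -80
T(5) = -4*(-80) + 2*18 = 356
T(6) = -4*356 + 2*(-80) = -1584
T(7) = -4*(-1584) + 2*356 = 7048
T(8) = -4*7048 + 2*(-1584) = -31360
T(9) = -4*(-31360) + 2*7048 = 139536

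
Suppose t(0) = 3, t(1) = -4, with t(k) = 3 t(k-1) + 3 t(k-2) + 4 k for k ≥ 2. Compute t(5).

293

t(2) = 3·(-4) + 3·3 + 8 = 5
t(3) = 3·5 + 3·(-4) + 12 = 15
t(4) = 3·15 + 3·5 + 16 = 76
t(5) = 3·76 + 3·15 + 20 = 293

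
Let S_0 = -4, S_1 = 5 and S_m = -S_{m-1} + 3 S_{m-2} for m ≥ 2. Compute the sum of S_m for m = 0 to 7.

649

S_2 = -5 + 3·(-4) = -17
S_3 = -(-17) + 3·5 = 32
S_4 = -32 + 3·(-17) = -83
S_5 = -(-83) + 3·32 = 179
S_6 = -179 + 3·(-83) = -428
S_7 = -(-428) + 3·179 = 965
Sum = (-4) + 5 + (-17) + 32 + (-83) + 179 + (-428) + 965 = 649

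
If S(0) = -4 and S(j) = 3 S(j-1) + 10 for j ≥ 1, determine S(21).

The fixed point is 10/(1 - 3) = -5, so S(j) + 5 = 3(S(j-1) + 5).
Hence S(j) = 1·3^j - 5.
S(21) = 1·3^{21} - 5 = 1·10460353203 - 5 = 10460353198.

10460353198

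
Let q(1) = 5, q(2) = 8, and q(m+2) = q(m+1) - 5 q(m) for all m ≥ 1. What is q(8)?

q(3) = 8 - 5*5 = -17
q(4) = (-17) - 5*8 = -57
q(5) = (-57) - 5*(-17) = 28
q(6) = 28 - 5*(-57) = 313
q(7) = 313 - 5*28 = 173
q(8) = 173 - 5*313 = -1392

-1392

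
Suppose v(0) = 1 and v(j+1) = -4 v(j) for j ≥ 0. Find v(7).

-16384

v(1) = -4·1 = -4
v(2) = -4·(-4) = 16
v(3) = -4·16 = -64
v(4) = -4·(-64) = 256
v(5) = -4·256 = -1024
v(6) = -4·(-1024) = 4096
v(7) = -4·4096 = -16384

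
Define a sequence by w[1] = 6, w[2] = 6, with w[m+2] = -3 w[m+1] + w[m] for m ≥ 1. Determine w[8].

w[3] = -3·6 + 6 = -12
w[4] = -3·(-12) + 6 = 42
w[5] = -3·42 + (-12) = -138
w[6] = -3·(-138) + 42 = 456
w[7] = -3·456 + (-138) = -1506
w[8] = -3·(-1506) + 456 = 4974

4974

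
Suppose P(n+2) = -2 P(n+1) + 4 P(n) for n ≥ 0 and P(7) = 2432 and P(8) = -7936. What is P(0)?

-4

Rearranging, P(n-2) = (P(n) + 2 P(n-1)) / 4.
P(6) = (-7936 + 2(2432)) / 4 = -3072/4 = -768
P(5) = (2432 + 2(-768)) / 4 = 896/4 = 224
P(4) = (-768 + 2(224)) / 4 = -320/4 = -80
P(3) = (224 + 2(-80)) / 4 = 64/4 = 16
P(2) = (-80 + 2(16)) / 4 = -48/4 = -12
P(1) = (16 + 2(-12)) / 4 = -8/4 = -2
P(0) = (-12 + 2(-2)) / 4 = -16/4 = -4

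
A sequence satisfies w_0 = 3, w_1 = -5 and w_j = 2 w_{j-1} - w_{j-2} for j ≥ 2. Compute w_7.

w_2 = 2*(-5) - 3 = -13
w_3 = 2*(-13) - (-5) = -21
w_4 = 2*(-21) - (-13) = -29
w_5 = 2*(-29) - (-21) = -37
w_6 = 2*(-37) - (-29) = -45
w_7 = 2*(-45) - (-37) = -53

-53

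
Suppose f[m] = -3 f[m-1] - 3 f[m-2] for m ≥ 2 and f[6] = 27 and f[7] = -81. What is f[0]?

-1

Rearranging, f[m-2] = (f[m] + 3 f[m-1]) / -3.
f[5] = (-81 + 3·27) / -3 = 0/-3 = 0
f[4] = (27 + 3·0) / -3 = 27/-3 = -9
f[3] = (0 + 3·(-9)) / -3 = -27/-3 = 9
f[2] = (-9 + 3·9) / -3 = 18/-3 = -6
f[1] = (9 + 3·(-6)) / -3 = -9/-3 = 3
f[0] = (-6 + 3·3) / -3 = 3/-3 = -1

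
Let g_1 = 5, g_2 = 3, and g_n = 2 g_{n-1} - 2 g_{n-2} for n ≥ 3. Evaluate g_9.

g_3 = 2·3 - 2·5 = -4
g_4 = 2·(-4) - 2·3 = -14
g_5 = 2·(-14) - 2·(-4) = -20
g_6 = 2·(-20) - 2·(-14) = -12
g_7 = 2·(-12) - 2·(-20) = 16
g_8 = 2·16 - 2·(-12) = 56
g_9 = 2·56 - 2·16 = 80

80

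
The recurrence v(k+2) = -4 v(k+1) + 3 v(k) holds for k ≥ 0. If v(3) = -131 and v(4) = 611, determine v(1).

-5

Rearranging, v(k-2) = (v(k) + 4 v(k-1)) / 3.
v(2) = (611 + 4*(-131)) / 3 = 87/3 = 29
v(1) = (-131 + 4*29) / 3 = -15/3 = -5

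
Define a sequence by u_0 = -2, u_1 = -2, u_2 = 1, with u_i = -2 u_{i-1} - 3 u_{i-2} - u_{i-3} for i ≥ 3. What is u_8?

u_3 = -2*1 - 3*(-2) - (-2) = 6
u_4 = -2*6 - 3*1 - (-2) = -13
u_5 = -2*(-13) - 3*6 - 1 = 7
u_6 = -2*7 - 3*(-13) - 6 = 19
u_7 = -2*19 - 3*7 - (-13) = -46
u_8 = -2*(-46) - 3*19 - 7 = 28

28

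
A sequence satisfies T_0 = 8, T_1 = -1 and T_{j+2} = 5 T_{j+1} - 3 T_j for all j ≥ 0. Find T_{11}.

-17074357

T_2 = 5(-1) - 3(8) = -29
T_3 = 5(-29) - 3(-1) = -142
T_4 = 5(-142) - 3(-29) = -623
T_5 = 5(-623) - 3(-142) = -2689
T_6 = 5(-2689) - 3(-623) = -11576
T_7 = 5(-11576) - 3(-2689) = -49813
T_8 = 5(-49813) - 3(-11576) = -214337
T_9 = 5(-214337) - 3(-49813) = -922246
T_{10} = 5(-922246) - 3(-214337) = -3968219
T_{11} = 5(-3968219) - 3(-922246) = -17074357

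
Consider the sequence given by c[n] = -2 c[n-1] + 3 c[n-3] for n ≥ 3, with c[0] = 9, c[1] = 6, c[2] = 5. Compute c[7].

c[3] = -2·5 + 3·9 = 17
c[4] = -2·17 + 3·6 = -16
c[5] = -2·(-16) + 3·5 = 47
c[6] = -2·47 + 3·17 = -43
c[7] = -2·(-43) + 3·(-16) = 38

38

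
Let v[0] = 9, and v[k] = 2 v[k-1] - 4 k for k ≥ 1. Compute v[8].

296

v[1] = 2·9 - 4 = 14
v[2] = 2·14 - 8 = 20
v[3] = 2·20 - 12 = 28
v[4] = 2·28 - 16 = 40
v[5] = 2·40 - 20 = 60
v[6] = 2·60 - 24 = 96
v[7] = 2·96 - 28 = 164
v[8] = 2·164 - 32 = 296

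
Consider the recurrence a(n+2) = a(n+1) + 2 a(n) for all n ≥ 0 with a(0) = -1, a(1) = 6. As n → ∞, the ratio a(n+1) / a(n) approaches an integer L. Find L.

The characteristic equation is r^2 - r - 2 = 0, which factors as (r - 2)(r + 1) = 0.
So the roots are 2 and -1. Since |2| > |-1| and the coefficient of 2^n is non-zero, the ratio tends to 2.

2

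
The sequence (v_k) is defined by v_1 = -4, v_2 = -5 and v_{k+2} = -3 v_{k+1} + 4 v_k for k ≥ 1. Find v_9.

v_3 = -3*(-5) + 4*(-4) = -1
v_4 = -3*(-1) + 4*(-5) = -17
v_5 = -3*(-17) + 4*(-1) = 47
v_6 = -3*47 + 4*(-17) = -209
v_7 = -3*(-209) + 4*47 = 815
v_8 = -3*815 + 4*(-209) = -3281
v_9 = -3*(-3281) + 4*815 = 13103

13103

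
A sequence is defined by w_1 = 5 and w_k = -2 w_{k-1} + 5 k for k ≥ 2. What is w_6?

w_2 = -2·5 + 10 = 0
w_3 = -2·0 + 15 = 15
w_4 = -2·15 + 20 = -10
w_5 = -2·(-10) + 25 = 45
w_6 = -2·45 + 30 = -60

-60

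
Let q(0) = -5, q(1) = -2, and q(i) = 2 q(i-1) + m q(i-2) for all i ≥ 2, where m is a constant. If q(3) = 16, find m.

q(2) = -4 - 5m
q(3) = -8 - 12m
So -8 - 12m = 16, giving m = -2.

-2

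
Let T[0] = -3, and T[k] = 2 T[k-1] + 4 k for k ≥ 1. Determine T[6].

T[1] = 2*(-3) + 4 = -2
T[2] = 2*(-2) + 8 = 4
T[3] = 2*4 + 12 = 20
T[4] = 2*20 + 16 = 56
T[5] = 2*56 + 20 = 132
T[6] = 2*132 + 24 = 288

288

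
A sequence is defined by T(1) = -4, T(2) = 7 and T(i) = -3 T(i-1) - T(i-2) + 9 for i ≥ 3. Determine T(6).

T(3) = -3(7) - (-4) + 9 = -8
T(4) = -3(-8) - 7 + 9 = 26
T(5) = -3(26) - (-8) + 9 = -61
T(6) = -3(-61) - 26 + 9 = 166

166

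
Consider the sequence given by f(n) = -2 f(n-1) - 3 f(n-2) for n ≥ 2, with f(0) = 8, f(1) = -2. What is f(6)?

f(2) = -2·(-2) - 3·8 = -20
f(3) = -2·(-20) - 3·(-2) = 46
f(4) = -2·46 - 3·(-20) = -32
f(5) = -2·(-32) - 3·46 = -74
f(6) = -2·(-74) - 3·(-32) = 244

244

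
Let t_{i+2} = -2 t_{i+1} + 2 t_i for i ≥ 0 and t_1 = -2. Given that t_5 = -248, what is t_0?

Let t_0 = y.
t_2 = 4 + 2y
t_3 = -12 - 4y
t_4 = 32 + 12y
t_5 = -88 - 32y
So -88 - 32y = -248, giving y = 5.

5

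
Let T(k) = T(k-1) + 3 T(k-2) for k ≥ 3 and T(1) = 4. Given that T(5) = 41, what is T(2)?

Let T(2) = v.
T(3) = 12 + v
T(4) = 12 + 4v
T(5) = 48 + 7v
So 48 + 7v = 41, giving v = -1.

-1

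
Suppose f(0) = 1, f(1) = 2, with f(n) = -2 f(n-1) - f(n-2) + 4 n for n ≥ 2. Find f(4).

5

f(2) = -2·2 - 1 + 8 = 3
f(3) = -2·3 - 2 + 12 = 4
f(4) = -2·4 - 3 + 16 = 5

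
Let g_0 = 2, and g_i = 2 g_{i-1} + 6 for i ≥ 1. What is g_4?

122

g_1 = 2(2) + 6 = 10
g_2 = 2(10) + 6 = 26
g_3 = 2(26) + 6 = 58
g_4 = 2(58) + 6 = 122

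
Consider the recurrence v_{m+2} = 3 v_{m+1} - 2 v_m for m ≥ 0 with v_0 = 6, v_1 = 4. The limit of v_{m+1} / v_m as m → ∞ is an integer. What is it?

The characteristic equation is r^2 - 3r + 2 = 0, which factors as (r - 2)(r - 1) = 0.
So the roots are 2 and 1. Since |2| > |1| and the coefficient of 2^m is non-zero, the ratio tends to 2.

2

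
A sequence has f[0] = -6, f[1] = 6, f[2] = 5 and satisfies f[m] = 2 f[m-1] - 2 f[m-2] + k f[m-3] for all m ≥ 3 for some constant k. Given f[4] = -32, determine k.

f[3] = -2 - 6k
f[4] = -14 - 6k
So -14 - 6k = -32, giving k = 3.

3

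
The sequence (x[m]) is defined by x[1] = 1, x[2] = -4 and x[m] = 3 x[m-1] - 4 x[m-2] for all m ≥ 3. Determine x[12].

-8672

x[3] = 3*(-4) - 4*1 = -16
x[4] = 3*(-16) - 4*(-4) = -32
x[5] = 3*(-32) - 4*(-16) = -32
x[6] = 3*(-32) - 4*(-32) = 32
x[7] = 3*32 - 4*(-32) = 224
x[8] = 3*224 - 4*32 = 544
x[9] = 3*544 - 4*224 = 736
x[10] = 3*736 - 4*544 = 32
x[11] = 3*32 - 4*736 = -2848
x[12] = 3*(-2848) - 4*32 = -8672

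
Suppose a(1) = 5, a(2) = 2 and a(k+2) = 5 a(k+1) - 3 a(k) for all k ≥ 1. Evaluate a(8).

-11254

a(3) = 5*2 - 3*5 = -5
a(4) = 5*(-5) - 3*2 = -31
a(5) = 5*(-31) - 3*(-5) = -140
a(6) = 5*(-140) - 3*(-31) = -607
a(7) = 5*(-607) - 3*(-140) = -2615
a(8) = 5*(-2615) - 3*(-607) = -11254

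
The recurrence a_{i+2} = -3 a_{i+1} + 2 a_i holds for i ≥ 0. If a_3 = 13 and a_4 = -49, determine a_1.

Rearranging, a_{i-2} = (a_i + 3 a_{i-1}) / 2.
a_2 = (-49 + 3(13)) / 2 = -10/2 = -5
a_1 = (13 + 3(-5)) / 2 = -2/2 = -1

-1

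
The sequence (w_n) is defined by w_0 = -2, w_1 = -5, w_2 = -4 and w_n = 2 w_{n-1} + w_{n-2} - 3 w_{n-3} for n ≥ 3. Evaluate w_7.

40

w_3 = 2*(-4) + (-5) - 3*(-2) = -7
w_4 = 2*(-7) + (-4) - 3*(-5) = -3
w_5 = 2*(-3) + (-7) - 3*(-4) = -1
w_6 = 2*(-1) + (-3) - 3*(-7) = 16
w_7 = 2*16 + (-1) - 3*(-3) = 40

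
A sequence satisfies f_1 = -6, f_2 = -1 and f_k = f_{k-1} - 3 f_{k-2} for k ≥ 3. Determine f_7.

f_3 = (-1) - 3*(-6) = 17
f_4 = 17 - 3*(-1) = 20
f_5 = 20 - 3*17 = -31
f_6 = (-31) - 3*20 = -91
f_7 = (-91) - 3*(-31) = 2

2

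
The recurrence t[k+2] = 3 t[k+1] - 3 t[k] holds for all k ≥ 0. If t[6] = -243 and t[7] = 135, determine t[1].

-5

Rearranging, t[k-2] = (t[k] - 3 t[k-1]) / -3.
t[5] = (135 - 3*(-243)) / -3 = 864/-3 = -288
t[4] = (-243 - 3*(-288)) / -3 = 621/-3 = -207
t[3] = (-288 - 3*(-207)) / -3 = 333/-3 = -111
t[2] = (-207 - 3*(-111)) / -3 = 126/-3 = -42
t[1] = (-111 - 3*(-42)) / -3 = 15/-3 = -5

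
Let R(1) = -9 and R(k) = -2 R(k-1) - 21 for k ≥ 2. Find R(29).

The fixed point is -21/(1 + 2) = -7, so R(k) + 7 = -2(R(k-1) + 7).
Hence R(k) = -2·(-2)^{k-1} - 7.
R(29) = -2·(-2)^{28} - 7 = -2·268435456 - 7 = -536870919.

-536870919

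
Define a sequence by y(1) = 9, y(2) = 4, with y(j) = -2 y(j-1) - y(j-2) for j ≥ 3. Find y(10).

y(3) = -2·4 - 9 = -17
y(4) = -2·(-17) - 4 = 30
y(5) = -2·30 - (-17) = -43
y(6) = -2·(-43) - 30 = 56
y(7) = -2·56 - (-43) = -69
y(8) = -2·(-69) - 56 = 82
y(9) = -2·82 - (-69) = -95
y(10) = -2·(-95) - 82 = 108

108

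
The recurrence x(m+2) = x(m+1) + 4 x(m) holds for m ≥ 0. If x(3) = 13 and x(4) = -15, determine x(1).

Rearranging, x(m-2) = (x(m) - x(m-1)) / 4.
x(2) = (-15 - 13) / 4 = -28/4 = -7
x(1) = (13 - (-7)) / 4 = 20/4 = 5

5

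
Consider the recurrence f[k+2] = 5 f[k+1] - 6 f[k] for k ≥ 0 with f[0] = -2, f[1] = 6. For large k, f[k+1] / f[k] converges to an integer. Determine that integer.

3

The characteristic equation is r^2 - 5r + 6 = 0, which factors as (r - 3)(r - 2) = 0.
So the roots are 3 and 2. Since |3| > |2| and the coefficient of 3^k is non-zero, the ratio tends to 3.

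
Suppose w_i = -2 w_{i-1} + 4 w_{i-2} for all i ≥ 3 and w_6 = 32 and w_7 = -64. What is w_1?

3

Rearranging, w_{i-2} = (w_i + 2 w_{i-1}) / 4.
w_5 = (-64 + 2·32) / 4 = 0/4 = 0
w_4 = (32 + 2·0) / 4 = 32/4 = 8
w_3 = (0 + 2·8) / 4 = 16/4 = 4
w_2 = (8 + 2·4) / 4 = 16/4 = 4
w_1 = (4 + 2·4) / 4 = 12/4 = 3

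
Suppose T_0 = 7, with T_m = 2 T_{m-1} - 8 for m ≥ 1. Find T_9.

-504

T_1 = 2·7 - 8 = 6
T_2 = 2·6 - 8 = 4
T_3 = 2·4 - 8 = 0
T_4 = 2·0 - 8 = -8
T_5 = 2·(-8) - 8 = -24
T_6 = 2·(-24) - 8 = -56
T_7 = 2·(-56) - 8 = -120
T_8 = 2·(-120) - 8 = -248
T_9 = 2·(-248) - 8 = -504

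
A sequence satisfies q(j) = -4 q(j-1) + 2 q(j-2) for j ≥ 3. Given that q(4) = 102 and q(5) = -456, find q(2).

3

Rearranging, q(j-2) = (q(j) + 4 q(j-1)) / 2.
q(3) = (-456 + 4·102) / 2 = -48/2 = -24
q(2) = (102 + 4·(-24)) / 2 = 6/2 = 3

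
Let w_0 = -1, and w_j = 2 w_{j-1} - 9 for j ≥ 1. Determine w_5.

-311

w_1 = 2·(-1) - 9 = -11
w_2 = 2·(-11) - 9 = -31
w_3 = 2·(-31) - 9 = -71
w_4 = 2·(-71) - 9 = -151
w_5 = 2·(-151) - 9 = -311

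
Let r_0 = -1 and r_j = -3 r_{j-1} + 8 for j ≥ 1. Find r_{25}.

The fixed point is 8/(1 + 3) = 2, so r_j - 2 = -3(r_{j-1} - 2).
Hence r_j = -3·(-3)^j + 2.
r_{25} = -3·(-3)^{25} + 2 = -3·-847288609443 + 2 = 2541865828331.

2541865828331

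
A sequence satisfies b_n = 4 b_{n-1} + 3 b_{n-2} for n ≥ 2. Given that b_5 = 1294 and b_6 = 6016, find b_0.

8

Rearranging, b_{n-2} = (b_n - 4 b_{n-1}) / 3.
b_4 = (6016 - 4(1294)) / 3 = 840/3 = 280
b_3 = (1294 - 4(280)) / 3 = 174/3 = 58
b_2 = (280 - 4(58)) / 3 = 48/3 = 16
b_1 = (58 - 4(16)) / 3 = -6/3 = -2
b_0 = (16 - 4(-2)) / 3 = 24/3 = 8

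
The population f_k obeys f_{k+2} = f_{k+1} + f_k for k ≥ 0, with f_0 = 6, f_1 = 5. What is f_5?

43

f_2 = 5 + 6 = 11
f_3 = 11 + 5 = 16
f_4 = 16 + 11 = 27
f_5 = 27 + 16 = 43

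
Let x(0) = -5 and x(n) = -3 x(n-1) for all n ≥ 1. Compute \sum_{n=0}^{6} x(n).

-2735

x(1) = -3·(-5) = 15
x(2) = -3·15 = -45
x(3) = -3·(-45) = 135
x(4) = -3·135 = -405
x(5) = -3·(-405) = 1215
x(6) = -3·1215 = -3645
Sum = (-5) + 15 + (-45) + 135 + (-405) + 1215 + (-3645) = -2735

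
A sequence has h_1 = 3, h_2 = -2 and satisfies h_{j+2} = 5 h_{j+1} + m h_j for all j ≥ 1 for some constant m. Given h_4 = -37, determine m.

h_3 = -10 + 3m
h_4 = -50 + 13m
So -50 + 13m = -37, giving m = 1.

1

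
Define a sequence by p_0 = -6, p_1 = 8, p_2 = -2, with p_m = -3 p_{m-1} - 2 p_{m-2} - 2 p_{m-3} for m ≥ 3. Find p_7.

318

p_3 = -3(-2) - 2(8) - 2(-6) = 2
p_4 = -3(2) - 2(-2) - 2(8) = -18
p_5 = -3(-18) - 2(2) - 2(-2) = 54
p_6 = -3(54) - 2(-18) - 2(2) = -130
p_7 = -3(-130) - 2(54) - 2(-18) = 318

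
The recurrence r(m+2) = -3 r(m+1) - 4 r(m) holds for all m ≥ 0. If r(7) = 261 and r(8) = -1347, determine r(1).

9

Rearranging, r(m-2) = (r(m) + 3 r(m-1)) / -4.
r(6) = (-1347 + 3·261) / -4 = -564/-4 = 141
r(5) = (261 + 3·141) / -4 = 684/-4 = -171
r(4) = (141 + 3·(-171)) / -4 = -372/-4 = 93
r(3) = (-171 + 3·93) / -4 = 108/-4 = -27
r(2) = (93 + 3·(-27)) / -4 = 12/-4 = -3
r(1) = (-27 + 3·(-3)) / -4 = -36/-4 = 9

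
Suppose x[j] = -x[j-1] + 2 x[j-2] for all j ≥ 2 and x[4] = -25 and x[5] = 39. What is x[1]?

-1

Rearranging, x[j-2] = (x[j] + x[j-1]) / 2.
x[3] = (39 + (-25)) / 2 = 14/2 = 7
x[2] = (-25 + 7) / 2 = -18/2 = -9
x[1] = (7 + (-9)) / 2 = -2/2 = -1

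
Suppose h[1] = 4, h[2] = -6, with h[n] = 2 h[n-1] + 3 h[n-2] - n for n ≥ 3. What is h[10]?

-18454

h[3] = 2(-6) + 3(4) - 3 = -3
h[4] = 2(-3) + 3(-6) - 4 = -28
h[5] = 2(-28) + 3(-3) - 5 = -70
h[6] = 2(-70) + 3(-28) - 6 = -230
h[7] = 2(-230) + 3(-70) - 7 = -677
h[8] = 2(-677) + 3(-230) - 8 = -2052
h[9] = 2(-2052) + 3(-677) - 9 = -6144
h[10] = 2(-6144) + 3(-2052) - 10 = -18454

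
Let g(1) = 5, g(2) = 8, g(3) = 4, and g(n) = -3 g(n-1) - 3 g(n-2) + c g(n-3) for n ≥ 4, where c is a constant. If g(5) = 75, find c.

3

g(4) = -36 + 5c
g(5) = 96 - 7c
So 96 - 7c = 75, giving c = 3.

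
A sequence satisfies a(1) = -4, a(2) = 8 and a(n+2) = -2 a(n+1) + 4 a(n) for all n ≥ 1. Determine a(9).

a(3) = -2(8) + 4(-4) = -32
a(4) = -2(-32) + 4(8) = 96
a(5) = -2(96) + 4(-32) = -320
a(6) = -2(-320) + 4(96) = 1024
a(7) = -2(1024) + 4(-320) = -3328
a(8) = -2(-3328) + 4(1024) = 10752
a(9) = -2(10752) + 4(-3328) = -34816

-34816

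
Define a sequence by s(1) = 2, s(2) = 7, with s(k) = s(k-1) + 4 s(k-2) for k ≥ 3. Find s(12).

s(3) = 7 + 4(2) = 15
s(4) = 15 + 4(7) = 43
s(5) = 43 + 4(15) = 103
s(6) = 103 + 4(43) = 275
s(7) = 275 + 4(103) = 687
s(8) = 687 + 4(275) = 1787
s(9) = 1787 + 4(687) = 4535
s(10) = 4535 + 4(1787) = 11683
s(11) = 11683 + 4(4535) = 29823
s(12) = 29823 + 4(11683) = 76555

76555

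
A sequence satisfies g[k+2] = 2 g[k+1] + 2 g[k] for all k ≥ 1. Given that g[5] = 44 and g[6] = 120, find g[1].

Rearranging, g[k-2] = (g[k] - 2 g[k-1]) / 2.
g[4] = (120 - 2(44)) / 2 = 32/2 = 16
g[3] = (44 - 2(16)) / 2 = 12/2 = 6
g[2] = (16 - 2(6)) / 2 = 4/2 = 2
g[1] = (6 - 2(2)) / 2 = 2/2 = 1

1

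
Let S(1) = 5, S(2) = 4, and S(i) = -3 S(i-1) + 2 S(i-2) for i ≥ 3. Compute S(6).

166

S(3) = -3*4 + 2*5 = -2
S(4) = -3*(-2) + 2*4 = 14
S(5) = -3*14 + 2*(-2) = -46
S(6) = -3*(-46) + 2*14 = 166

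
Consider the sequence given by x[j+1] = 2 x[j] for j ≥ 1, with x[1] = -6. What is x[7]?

x[2] = 2*(-6) = -12
x[3] = 2*(-12) = -24
x[4] = 2*(-24) = -48
x[5] = 2*(-48) = -96
x[6] = 2*(-96) = -192
x[7] = 2*(-192) = -384

-384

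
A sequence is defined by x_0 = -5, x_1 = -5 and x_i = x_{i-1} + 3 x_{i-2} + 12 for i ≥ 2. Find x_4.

x_2 = (-5) + 3*(-5) + 12 = -8
x_3 = (-8) + 3*(-5) + 12 = -11
x_4 = (-11) + 3*(-8) + 12 = -23

-23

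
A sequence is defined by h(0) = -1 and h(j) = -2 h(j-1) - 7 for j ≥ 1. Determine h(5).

h(1) = -2(-1) - 7 = -5
h(2) = -2(-5) - 7 = 3
h(3) = -2(3) - 7 = -13
h(4) = -2(-13) - 7 = 19
h(5) = -2(19) - 7 = -45

-45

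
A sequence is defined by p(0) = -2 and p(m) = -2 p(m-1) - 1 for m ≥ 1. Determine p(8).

p(1) = -2*(-2) - 1 = 3
p(2) = -2*3 - 1 = -7
p(3) = -2*(-7) - 1 = 13
p(4) = -2*13 - 1 = -27
p(5) = -2*(-27) - 1 = 53
p(6) = -2*53 - 1 = -107
p(7) = -2*(-107) - 1 = 213
p(8) = -2*213 - 1 = -427

-427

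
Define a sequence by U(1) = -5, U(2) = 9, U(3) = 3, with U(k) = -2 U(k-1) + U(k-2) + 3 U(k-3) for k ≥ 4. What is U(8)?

-429

U(4) = -2*3 + 9 + 3*(-5) = -12
U(5) = -2*(-12) + 3 + 3*9 = 54
U(6) = -2*54 + (-12) + 3*3 = -111
U(7) = -2*(-111) + 54 + 3*(-12) = 240
U(8) = -2*240 + (-111) + 3*54 = -429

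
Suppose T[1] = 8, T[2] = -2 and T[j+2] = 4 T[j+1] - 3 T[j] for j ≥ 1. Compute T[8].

T[3] = 4(-2) - 3(8) = -32
T[4] = 4(-32) - 3(-2) = -122
T[5] = 4(-122) - 3(-32) = -392
T[6] = 4(-392) - 3(-122) = -1202
T[7] = 4(-1202) - 3(-392) = -3632
T[8] = 4(-3632) - 3(-1202) = -10922

-10922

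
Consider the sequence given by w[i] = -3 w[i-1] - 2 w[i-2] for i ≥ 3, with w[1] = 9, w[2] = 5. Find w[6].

w[3] = -3·5 - 2·9 = -33
w[4] = -3·(-33) - 2·5 = 89
w[5] = -3·89 - 2·(-33) = -201
w[6] = -3·(-201) - 2·89 = 425

425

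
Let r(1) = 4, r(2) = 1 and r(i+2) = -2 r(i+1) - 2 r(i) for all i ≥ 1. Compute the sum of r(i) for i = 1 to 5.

-3

r(3) = -2(1) - 2(4) = -10
r(4) = -2(-10) - 2(1) = 18
r(5) = -2(18) - 2(-10) = -16
Sum = 4 + 1 + (-10) + 18 + (-16) = -3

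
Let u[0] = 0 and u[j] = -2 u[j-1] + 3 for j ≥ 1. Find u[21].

2097153

The fixed point is 3/(1 + 2) = 1, so u[j] - 1 = -2(u[j-1] - 1).
Hence u[j] = -1·(-2)^j + 1.
u[21] = -1·(-2)^{21} + 1 = -1·-2097152 + 1 = 2097153.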